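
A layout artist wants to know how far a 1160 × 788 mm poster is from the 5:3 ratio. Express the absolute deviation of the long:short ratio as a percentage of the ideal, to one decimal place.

11.7%

Ratio = 1160 / 788 ≈ 1.4721.
Ideal 5:3 ≈ 1.6667. |1.4721 − 1.6667| / 1.6667 ≈ 11.68% → 11.7%.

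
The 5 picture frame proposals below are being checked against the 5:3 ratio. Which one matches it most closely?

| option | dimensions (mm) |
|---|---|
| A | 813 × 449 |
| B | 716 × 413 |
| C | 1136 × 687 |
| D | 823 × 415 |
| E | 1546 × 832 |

C

Ratios (long/short): A ≈ 1.811; B ≈ 1.734; C ≈ 1.654; D ≈ 1.983; E ≈ 1.858.
5:3 ≈ 1.667; option C is nearest (Δ 0.013).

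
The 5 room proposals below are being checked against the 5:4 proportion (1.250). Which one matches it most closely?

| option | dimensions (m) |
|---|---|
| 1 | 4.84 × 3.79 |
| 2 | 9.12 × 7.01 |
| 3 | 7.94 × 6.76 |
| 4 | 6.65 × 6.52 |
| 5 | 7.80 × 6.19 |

5

Target 5:4 ≈ 1.250.
1: 1.277 (Δ0.027)  2: 1.301 (Δ0.051)  3: 1.175 (Δ0.075)  4: 1.020 (Δ0.230)  5: 1.260 (Δ0.010)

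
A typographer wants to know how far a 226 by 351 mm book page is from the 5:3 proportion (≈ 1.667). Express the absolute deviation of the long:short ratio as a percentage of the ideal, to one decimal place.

Ratio = 351 / 226 ≈ 1.5531.
Ideal 5:3 ≈ 1.6667. |1.5531 − 1.6667| / 1.6667 ≈ 6.82% → 6.8%.

6.8%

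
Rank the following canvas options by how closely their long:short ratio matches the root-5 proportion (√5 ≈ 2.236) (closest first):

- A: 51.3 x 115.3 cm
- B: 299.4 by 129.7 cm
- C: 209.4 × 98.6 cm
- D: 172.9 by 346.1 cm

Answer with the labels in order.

Ratios: A = 115.3 / 51.3 ≈ 2.248; B = 299.4 / 129.7 ≈ 2.308; C = 209.4 / 98.6 ≈ 2.124; D = 346.1 / 172.9 ≈ 2.002.
|Δ from 2.236|: A 0.012; B 0.072; C 0.112; D 0.234.

A, B, C, D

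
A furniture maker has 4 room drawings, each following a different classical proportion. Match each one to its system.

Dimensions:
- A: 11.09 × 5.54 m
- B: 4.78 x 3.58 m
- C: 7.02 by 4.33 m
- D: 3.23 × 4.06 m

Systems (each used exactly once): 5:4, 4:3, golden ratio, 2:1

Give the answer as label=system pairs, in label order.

Ratios: A ≈ 2.002; B ≈ 1.335; C ≈ 1.621; D ≈ 1.257.
Targets: 5:4 ≈ 1.250; 4:3 ≈ 1.333; golden ratio ≈ 1.618; 2:1 ≈ 2.000.

A=2:1, B=4:3, C=golden ratio, D=5:4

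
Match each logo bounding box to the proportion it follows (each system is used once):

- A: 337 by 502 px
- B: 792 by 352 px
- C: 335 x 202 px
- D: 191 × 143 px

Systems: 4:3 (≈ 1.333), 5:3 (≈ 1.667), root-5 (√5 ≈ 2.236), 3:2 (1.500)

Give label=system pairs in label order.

A=3:2, B=root-5, C=5:3, D=4:3

A = 502/337 ≈ 1.490 → 3:2 (1.500)
B = 792/352 ≈ 2.250 → root-5 (2.236)
C = 335/202 ≈ 1.658 → 5:3 (1.667)
D = 191/143 ≈ 1.336 → 4:3 (1.333)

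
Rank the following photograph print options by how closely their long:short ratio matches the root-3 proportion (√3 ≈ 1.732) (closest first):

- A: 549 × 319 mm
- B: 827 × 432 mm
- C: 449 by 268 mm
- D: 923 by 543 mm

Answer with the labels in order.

A, D, C, B

A: 549/319 ≈ 1.721 → |1.721 − 1.732| = 0.011
B: 827/432 ≈ 1.914 → |1.914 − 1.732| = 0.182
C: 449/268 ≈ 1.675 → |1.675 − 1.732| = 0.057
D: 923/543 ≈ 1.700 → |1.700 − 1.732| = 0.032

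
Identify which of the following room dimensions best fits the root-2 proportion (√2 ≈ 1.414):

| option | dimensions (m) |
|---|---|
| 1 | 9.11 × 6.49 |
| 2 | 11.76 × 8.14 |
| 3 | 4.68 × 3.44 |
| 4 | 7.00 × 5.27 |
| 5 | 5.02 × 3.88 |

1

Target root-2 ≈ 1.414.
1: 1.404 (Δ0.010)  2: 1.445 (Δ0.031)  3: 1.360 (Δ0.054)  4: 1.328 (Δ0.086)  5: 1.294 (Δ0.120)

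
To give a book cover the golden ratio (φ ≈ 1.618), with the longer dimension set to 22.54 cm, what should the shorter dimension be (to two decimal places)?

golden ratio ≈ 1.61803.
Shorter side = 22.54 ÷ 1.61803 ≈ 13.9305 → 13.93 cm.

13.93 cm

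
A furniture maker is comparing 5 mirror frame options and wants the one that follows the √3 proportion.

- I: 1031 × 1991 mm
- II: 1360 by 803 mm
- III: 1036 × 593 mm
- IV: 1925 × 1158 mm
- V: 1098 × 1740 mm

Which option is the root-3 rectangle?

III

Ratios (long/short): I ≈ 1.931; II ≈ 1.694; III ≈ 1.747; IV ≈ 1.662; V ≈ 1.585.
root-3 ≈ 1.732; option III is nearest (Δ 0.015).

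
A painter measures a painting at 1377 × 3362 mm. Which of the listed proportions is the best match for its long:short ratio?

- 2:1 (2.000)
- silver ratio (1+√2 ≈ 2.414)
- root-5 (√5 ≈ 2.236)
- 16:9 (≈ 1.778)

3362/1377 ≈ 2.442. Nearest candidates are silver ratio (2.414, off by 0.028) and root-5 (2.236, off by 0.206).

silver ratio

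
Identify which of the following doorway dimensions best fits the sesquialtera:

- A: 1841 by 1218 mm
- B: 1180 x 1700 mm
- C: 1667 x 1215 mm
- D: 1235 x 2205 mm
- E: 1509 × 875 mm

Ratios (long/short): A ≈ 1.511; B ≈ 1.441; C ≈ 1.372; D ≈ 1.785; E ≈ 1.725.
3:2 ≈ 1.500; option A is nearest (Δ 0.011).

A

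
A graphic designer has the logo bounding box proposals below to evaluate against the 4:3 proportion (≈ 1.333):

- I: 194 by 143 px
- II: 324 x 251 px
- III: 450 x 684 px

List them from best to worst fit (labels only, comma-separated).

I, II, III

Ratios: I = 194 / 143 ≈ 1.357; II = 324 / 251 ≈ 1.291; III = 684 / 450 ≈ 1.520.
|Δ from 1.333|: I 0.024; II 0.042; III 0.187.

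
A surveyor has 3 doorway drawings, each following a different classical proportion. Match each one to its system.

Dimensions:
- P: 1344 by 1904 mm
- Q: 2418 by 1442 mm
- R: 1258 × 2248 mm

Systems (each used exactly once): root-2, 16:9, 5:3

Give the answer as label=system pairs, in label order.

P=root-2, Q=5:3, R=16:9

P = 1904/1344 ≈ 1.417 → root-2 (1.414)
Q = 2418/1442 ≈ 1.677 → 5:3 (1.667)
R = 2248/1258 ≈ 1.787 → 16:9 (1.778)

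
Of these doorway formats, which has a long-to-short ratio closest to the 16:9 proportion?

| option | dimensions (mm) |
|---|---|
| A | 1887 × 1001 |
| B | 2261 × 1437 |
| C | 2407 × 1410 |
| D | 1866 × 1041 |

Ratios (long/short): A ≈ 1.885; B ≈ 1.573; C ≈ 1.707; D ≈ 1.793.
16:9 ≈ 1.778; option D is nearest (Δ 0.015).

D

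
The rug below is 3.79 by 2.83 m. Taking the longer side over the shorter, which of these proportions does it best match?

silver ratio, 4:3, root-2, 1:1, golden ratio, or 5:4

3.79/2.83 ≈ 1.339. Nearest candidates are 4:3 (1.333, off by 0.006) and root-2 (1.414, off by 0.075).

4:3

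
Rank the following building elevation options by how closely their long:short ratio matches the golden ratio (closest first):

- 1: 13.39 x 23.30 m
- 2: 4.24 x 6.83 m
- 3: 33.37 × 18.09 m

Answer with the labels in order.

1: 23.30/13.39 ≈ 1.740 → |1.740 − 1.618| = 0.122
2: 6.83/4.24 ≈ 1.611 → |1.611 − 1.618| = 0.007
3: 33.37/18.09 ≈ 1.845 → |1.845 − 1.618| = 0.227

2, 1, 3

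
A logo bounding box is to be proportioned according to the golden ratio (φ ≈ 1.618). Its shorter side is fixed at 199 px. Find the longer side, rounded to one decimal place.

golden ratio ≈ 1.61803.
Longer side = 199 × 1.61803 ≈ 321.988 → 322.0 px.

322.0 px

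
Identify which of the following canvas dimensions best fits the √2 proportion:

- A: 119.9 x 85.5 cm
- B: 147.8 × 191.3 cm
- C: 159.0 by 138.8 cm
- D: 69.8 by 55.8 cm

Ratios (long/short): A ≈ 1.402; B ≈ 1.294; C ≈ 1.146; D ≈ 1.251.
root-2 ≈ 1.414; option A is nearest (Δ 0.012).

A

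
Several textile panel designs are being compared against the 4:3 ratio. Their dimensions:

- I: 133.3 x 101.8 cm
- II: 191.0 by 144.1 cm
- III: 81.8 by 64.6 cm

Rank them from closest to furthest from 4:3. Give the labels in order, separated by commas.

II, I, III

Ratios: I = 133.3 / 101.8 ≈ 1.309; II = 191.0 / 144.1 ≈ 1.325; III = 81.8 / 64.6 ≈ 1.266.
|Δ from 1.333|: I 0.024; II 0.008; III 0.067.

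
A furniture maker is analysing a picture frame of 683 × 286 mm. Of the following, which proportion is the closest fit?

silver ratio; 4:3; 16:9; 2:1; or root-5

silver ratio

Ratio = 683 / 286 ≈ 2.388.
Distances: silver ratio 2.414 (Δ 0.026); 4:3 1.333 (Δ 1.055); 16:9 1.778 (Δ 0.610); 2:1 2.000 (Δ 0.388); root-5 2.236 (Δ 0.152).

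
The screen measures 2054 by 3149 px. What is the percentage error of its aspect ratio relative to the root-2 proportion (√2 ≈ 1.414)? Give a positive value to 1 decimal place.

8.4%

Ratio = 3149 / 2054 ≈ 1.5331.
Ideal root-2 ≈ 1.4142. |1.5331 − 1.4142| / 1.4142 ≈ 8.41% → 8.4%.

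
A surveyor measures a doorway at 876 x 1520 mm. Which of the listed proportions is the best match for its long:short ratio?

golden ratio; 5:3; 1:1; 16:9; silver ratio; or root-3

root-3

1520/876 ≈ 1.735. Nearest candidates are root-3 (1.732, off by 0.003) and 16:9 (1.778, off by 0.043).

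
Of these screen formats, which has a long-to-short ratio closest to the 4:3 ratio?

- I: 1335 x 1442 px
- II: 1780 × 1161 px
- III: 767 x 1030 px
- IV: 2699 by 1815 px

Ratios (long/short): I ≈ 1.080; II ≈ 1.533; III ≈ 1.343; IV ≈ 1.487.
4:3 ≈ 1.333; option III is nearest (Δ 0.010).

III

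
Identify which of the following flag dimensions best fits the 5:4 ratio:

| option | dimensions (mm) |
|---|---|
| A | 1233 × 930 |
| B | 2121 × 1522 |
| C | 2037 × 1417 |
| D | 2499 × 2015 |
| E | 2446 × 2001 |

D

Target 5:4 ≈ 1.250.
A: 1.326 (Δ0.076)  B: 1.394 (Δ0.144)  C: 1.438 (Δ0.188)  D: 1.240 (Δ0.010)  E: 1.222 (Δ0.028)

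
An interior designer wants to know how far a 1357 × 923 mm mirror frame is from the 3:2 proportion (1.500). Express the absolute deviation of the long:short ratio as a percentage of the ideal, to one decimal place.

Ratio = 1357 / 923 ≈ 1.4702.
Ideal 3:2 = 1.5000. |1.4702 − 1.5000| / 1.5000 ≈ 1.99% → 2.0%.

2.0%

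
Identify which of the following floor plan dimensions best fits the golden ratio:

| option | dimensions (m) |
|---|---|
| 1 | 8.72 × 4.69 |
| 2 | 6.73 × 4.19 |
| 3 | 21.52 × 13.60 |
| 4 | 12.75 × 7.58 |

2

Target golden ratio ≈ 1.618.
1: 1.859 (Δ0.241)  2: 1.606 (Δ0.012)  3: 1.582 (Δ0.036)  4: 1.682 (Δ0.064)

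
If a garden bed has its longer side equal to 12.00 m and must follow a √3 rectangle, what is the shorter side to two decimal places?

6.93 m

root-3 ≈ 1.73205.
Shorter side = 12.00 ÷ 1.73205 ≈ 6.9282 → 6.93 m.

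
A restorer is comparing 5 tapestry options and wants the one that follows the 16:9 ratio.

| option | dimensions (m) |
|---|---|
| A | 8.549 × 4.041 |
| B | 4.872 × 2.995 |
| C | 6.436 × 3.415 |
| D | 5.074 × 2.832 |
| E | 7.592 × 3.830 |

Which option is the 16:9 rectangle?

Target 16:9 ≈ 1.778.
A: 2.116 (Δ0.338)  B: 1.627 (Δ0.151)  C: 1.885 (Δ0.107)  D: 1.792 (Δ0.014)  E: 1.982 (Δ0.204)

D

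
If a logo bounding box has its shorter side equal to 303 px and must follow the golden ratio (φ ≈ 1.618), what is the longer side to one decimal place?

golden ratio ≈ 1.61803.
Longer side = 303 × 1.61803 ≈ 490.263 → 490.3 px.

490.3 px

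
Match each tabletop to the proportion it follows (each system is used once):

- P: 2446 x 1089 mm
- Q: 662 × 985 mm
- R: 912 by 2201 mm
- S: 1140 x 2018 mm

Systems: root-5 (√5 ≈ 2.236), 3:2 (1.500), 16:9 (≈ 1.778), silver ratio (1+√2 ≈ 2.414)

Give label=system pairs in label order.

P = 2446/1089 ≈ 2.246 → root-5 (2.236)
Q = 985/662 ≈ 1.488 → 3:2 (1.500)
R = 2201/912 ≈ 2.413 → silver ratio (2.414)
S = 2018/1140 ≈ 1.770 → 16:9 (1.778)

P=root-5, Q=3:2, R=silver ratio, S=16:9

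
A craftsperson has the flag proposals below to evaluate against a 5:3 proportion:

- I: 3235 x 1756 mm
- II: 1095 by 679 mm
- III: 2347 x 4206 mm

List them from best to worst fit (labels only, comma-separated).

II, III, I

I: 3235/1756 ≈ 1.842 → |1.842 − 1.667| = 0.175
II: 1095/679 ≈ 1.613 → |1.613 − 1.667| = 0.054
III: 4206/2347 ≈ 1.792 → |1.792 − 1.667| = 0.125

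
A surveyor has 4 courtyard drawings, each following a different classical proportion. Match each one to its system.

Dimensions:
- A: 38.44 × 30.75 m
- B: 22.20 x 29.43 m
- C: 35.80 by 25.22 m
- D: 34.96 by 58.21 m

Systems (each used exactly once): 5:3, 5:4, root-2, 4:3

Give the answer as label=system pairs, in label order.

Ratios: A ≈ 1.250; B ≈ 1.326; C ≈ 1.420; D ≈ 1.665.
Targets: 5:3 ≈ 1.667; 5:4 ≈ 1.250; root-2 ≈ 1.414; 4:3 ≈ 1.333.

A=5:4, B=4:3, C=root-2, D=5:3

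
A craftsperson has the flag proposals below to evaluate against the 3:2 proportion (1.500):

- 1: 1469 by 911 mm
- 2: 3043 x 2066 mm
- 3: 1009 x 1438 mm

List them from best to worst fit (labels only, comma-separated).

2, 3, 1

1: 1469/911 ≈ 1.613 → |1.613 − 1.500| = 0.113
2: 3043/2066 ≈ 1.473 → |1.473 − 1.500| = 0.027
3: 1438/1009 ≈ 1.425 → |1.425 − 1.500| = 0.075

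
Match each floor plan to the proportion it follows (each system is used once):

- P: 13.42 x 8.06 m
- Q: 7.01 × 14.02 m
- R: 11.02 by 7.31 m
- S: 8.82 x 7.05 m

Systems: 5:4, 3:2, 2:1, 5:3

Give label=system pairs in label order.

P=5:3, Q=2:1, R=3:2, S=5:4

Ratios: P ≈ 1.665; Q ≈ 2.000; R ≈ 1.508; S ≈ 1.251.
Targets: 5:4 ≈ 1.250; 3:2 ≈ 1.500; 2:1 ≈ 2.000; 5:3 ≈ 1.667.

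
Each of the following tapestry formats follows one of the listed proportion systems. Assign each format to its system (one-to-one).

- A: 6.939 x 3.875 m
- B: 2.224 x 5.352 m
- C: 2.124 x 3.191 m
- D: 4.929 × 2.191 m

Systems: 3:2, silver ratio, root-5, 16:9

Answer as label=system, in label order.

A=16:9, B=silver ratio, C=3:2, D=root-5

Ratios: A ≈ 1.791; B ≈ 2.406; C ≈ 1.502; D ≈ 2.250.
Targets: 3:2 ≈ 1.500; silver ratio ≈ 2.414; root-5 ≈ 2.236; 16:9 ≈ 1.778.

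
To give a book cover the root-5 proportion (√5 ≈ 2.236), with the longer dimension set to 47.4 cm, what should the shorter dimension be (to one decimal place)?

root-5 ≈ 2.23607.
Shorter side = 47.4 ÷ 2.23607 ≈ 21.198 → 21.2 cm.

21.2 cm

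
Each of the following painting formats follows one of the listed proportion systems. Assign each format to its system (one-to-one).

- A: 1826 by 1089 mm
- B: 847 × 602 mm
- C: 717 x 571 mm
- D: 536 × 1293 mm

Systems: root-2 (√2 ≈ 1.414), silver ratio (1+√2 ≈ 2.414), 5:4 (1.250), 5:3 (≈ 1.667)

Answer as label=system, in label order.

A = 1826/1089 ≈ 1.677 → 5:3 (1.667)
B = 847/602 ≈ 1.407 → root-2 (1.414)
C = 717/571 ≈ 1.256 → 5:4 (1.250)
D = 1293/536 ≈ 2.412 → silver ratio (2.414)

A=5:3, B=root-2, C=5:4, D=silver ratio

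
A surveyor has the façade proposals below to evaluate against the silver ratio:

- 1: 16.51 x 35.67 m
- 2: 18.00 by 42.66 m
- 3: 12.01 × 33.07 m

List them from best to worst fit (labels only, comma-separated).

Ratios: 1 = 35.67 / 16.51 ≈ 2.161; 2 = 42.66 / 18.00 ≈ 2.370; 3 = 33.07 / 12.01 ≈ 2.754.
|Δ from 2.414|: 1 0.253; 2 0.044; 3 0.340.

2, 1, 3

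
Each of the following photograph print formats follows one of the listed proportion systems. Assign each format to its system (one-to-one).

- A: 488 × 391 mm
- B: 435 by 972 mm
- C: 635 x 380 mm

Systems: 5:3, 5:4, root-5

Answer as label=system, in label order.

Ratios: A ≈ 1.248; B ≈ 2.234; C ≈ 1.671.
Targets: 5:3 ≈ 1.667; 5:4 ≈ 1.250; root-5 ≈ 2.236.

A=5:4, B=root-5, C=5:3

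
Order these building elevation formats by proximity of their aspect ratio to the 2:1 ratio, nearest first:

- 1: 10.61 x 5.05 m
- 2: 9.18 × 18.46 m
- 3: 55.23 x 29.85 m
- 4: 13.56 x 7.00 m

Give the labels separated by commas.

Ratios: 1 = 10.61 / 5.05 ≈ 2.101; 2 = 18.46 / 9.18 ≈ 2.011; 3 = 55.23 / 29.85 ≈ 1.850; 4 = 13.56 / 7.00 ≈ 1.937.
|Δ from 2.000|: 1 0.101; 2 0.011; 3 0.150; 4 0.063.

2, 4, 1, 3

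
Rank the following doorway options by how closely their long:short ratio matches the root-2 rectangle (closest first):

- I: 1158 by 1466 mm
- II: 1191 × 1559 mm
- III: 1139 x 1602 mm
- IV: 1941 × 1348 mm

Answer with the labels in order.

III, IV, II, I

I: 1466/1158 ≈ 1.266 → |1.266 − 1.414| = 0.148
II: 1559/1191 ≈ 1.309 → |1.309 − 1.414| = 0.105
III: 1602/1139 ≈ 1.406 → |1.406 − 1.414| = 0.008
IV: 1941/1348 ≈ 1.440 → |1.440 − 1.414| = 0.026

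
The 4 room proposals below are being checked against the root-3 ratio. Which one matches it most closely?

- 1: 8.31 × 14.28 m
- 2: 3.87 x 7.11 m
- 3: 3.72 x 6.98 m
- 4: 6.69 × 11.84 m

Target root-3 ≈ 1.732.
1: 1.718 (Δ0.014)  2: 1.837 (Δ0.105)  3: 1.876 (Δ0.144)  4: 1.770 (Δ0.038)

1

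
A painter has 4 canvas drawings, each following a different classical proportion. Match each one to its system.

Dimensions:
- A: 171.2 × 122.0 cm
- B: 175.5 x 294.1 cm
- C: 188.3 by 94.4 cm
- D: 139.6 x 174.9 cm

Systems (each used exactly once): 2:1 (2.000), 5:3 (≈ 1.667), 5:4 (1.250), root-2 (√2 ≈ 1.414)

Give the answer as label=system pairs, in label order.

Ratios: A ≈ 1.403; B ≈ 1.676; C ≈ 1.995; D ≈ 1.253.
Targets: 2:1 ≈ 2.000; 5:3 ≈ 1.667; 5:4 ≈ 1.250; root-2 ≈ 1.414.

A=root-2, B=5:3, C=2:1, D=5:4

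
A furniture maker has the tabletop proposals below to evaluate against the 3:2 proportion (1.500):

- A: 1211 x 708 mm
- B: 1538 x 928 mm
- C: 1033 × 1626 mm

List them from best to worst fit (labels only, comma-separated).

Ratios: A = 1211 / 708 ≈ 1.710; B = 1538 / 928 ≈ 1.657; C = 1626 / 1033 ≈ 1.574.
|Δ from 1.500|: A 0.210; B 0.157; C 0.074.

C, B, A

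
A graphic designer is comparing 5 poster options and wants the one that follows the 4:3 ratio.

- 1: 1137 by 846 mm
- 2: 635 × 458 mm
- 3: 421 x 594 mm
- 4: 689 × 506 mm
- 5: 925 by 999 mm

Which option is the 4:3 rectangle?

Target 4:3 ≈ 1.333.
1: 1.344 (Δ0.011)  2: 1.386 (Δ0.053)  3: 1.411 (Δ0.078)  4: 1.362 (Δ0.029)  5: 1.080 (Δ0.253)

1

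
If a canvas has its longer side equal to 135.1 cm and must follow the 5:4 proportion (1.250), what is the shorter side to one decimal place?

5:4 = 1.25000.
Shorter side = 135.1 ÷ 1.25000 ≈ 108.080 → 108.1 cm.

108.1 cm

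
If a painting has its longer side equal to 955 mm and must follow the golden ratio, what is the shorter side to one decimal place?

590.2 mm

golden ratio ≈ 1.61803.
Shorter side = 955 ÷ 1.61803 ≈ 590.224 → 590.2 mm.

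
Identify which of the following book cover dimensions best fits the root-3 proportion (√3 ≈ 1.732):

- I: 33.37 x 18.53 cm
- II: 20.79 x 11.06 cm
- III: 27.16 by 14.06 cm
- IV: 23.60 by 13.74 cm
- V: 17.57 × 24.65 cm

IV

Ratios (long/short): I ≈ 1.801; II ≈ 1.880; III ≈ 1.932; IV ≈ 1.718; V ≈ 1.403.
root-3 ≈ 1.732; option IV is nearest (Δ 0.014).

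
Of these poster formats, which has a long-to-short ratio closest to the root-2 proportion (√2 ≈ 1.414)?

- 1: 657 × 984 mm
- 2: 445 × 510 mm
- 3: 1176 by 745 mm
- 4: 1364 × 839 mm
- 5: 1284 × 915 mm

5

Target root-2 ≈ 1.414.
1: 1.498 (Δ0.084)  2: 1.146 (Δ0.268)  3: 1.579 (Δ0.165)  4: 1.626 (Δ0.212)  5: 1.403 (Δ0.011)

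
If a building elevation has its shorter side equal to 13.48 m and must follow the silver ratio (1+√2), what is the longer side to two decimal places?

32.54 m

silver ratio ≈ 2.41421.
Longer side = 13.48 × 2.41421 ≈ 32.5436 → 32.54 m.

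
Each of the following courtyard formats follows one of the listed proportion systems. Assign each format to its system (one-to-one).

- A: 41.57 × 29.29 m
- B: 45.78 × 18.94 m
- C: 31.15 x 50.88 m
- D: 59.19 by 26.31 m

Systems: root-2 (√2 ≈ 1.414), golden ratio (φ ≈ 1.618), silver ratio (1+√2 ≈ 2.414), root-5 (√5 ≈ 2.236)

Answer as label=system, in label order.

A=root-2, B=silver ratio, C=golden ratio, D=root-5

Ratios: A ≈ 1.419; B ≈ 2.417; C ≈ 1.633; D ≈ 2.250.
Targets: root-2 ≈ 1.414; golden ratio ≈ 1.618; silver ratio ≈ 2.414; root-5 ≈ 2.236.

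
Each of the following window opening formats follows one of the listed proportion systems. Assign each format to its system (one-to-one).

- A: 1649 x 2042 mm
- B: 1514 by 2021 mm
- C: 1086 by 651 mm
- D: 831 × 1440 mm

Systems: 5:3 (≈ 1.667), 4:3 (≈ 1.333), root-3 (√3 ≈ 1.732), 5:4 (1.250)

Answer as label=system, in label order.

A=5:4, B=4:3, C=5:3, D=root-3

Ratios: A ≈ 1.238; B ≈ 1.335; C ≈ 1.668; D ≈ 1.733.
Targets: 5:3 ≈ 1.667; 4:3 ≈ 1.333; root-3 ≈ 1.732; 5:4 ≈ 1.250.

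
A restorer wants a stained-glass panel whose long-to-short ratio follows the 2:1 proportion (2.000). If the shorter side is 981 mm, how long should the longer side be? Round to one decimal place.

2:1 = 2.00000.
Longer side = 981 × 2.00000 ≈ 1962.000 → 1962.0 mm.

1962.0 mm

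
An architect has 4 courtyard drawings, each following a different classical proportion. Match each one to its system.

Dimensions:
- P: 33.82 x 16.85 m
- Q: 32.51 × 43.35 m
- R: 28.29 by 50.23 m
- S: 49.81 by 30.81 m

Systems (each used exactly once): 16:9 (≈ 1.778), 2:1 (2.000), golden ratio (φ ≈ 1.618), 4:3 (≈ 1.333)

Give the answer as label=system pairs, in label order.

Ratios: P ≈ 2.007; Q ≈ 1.333; R ≈ 1.776; S ≈ 1.617.
Targets: 16:9 ≈ 1.778; 2:1 ≈ 2.000; golden ratio ≈ 1.618; 4:3 ≈ 1.333.

P=2:1, Q=4:3, R=16:9, S=golden ratio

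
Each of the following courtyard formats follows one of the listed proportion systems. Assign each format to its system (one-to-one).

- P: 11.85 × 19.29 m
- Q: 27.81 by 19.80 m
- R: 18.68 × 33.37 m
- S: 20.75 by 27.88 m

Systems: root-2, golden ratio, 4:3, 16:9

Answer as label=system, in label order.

Ratios: P ≈ 1.628; Q ≈ 1.405; R ≈ 1.786; S ≈ 1.344.
Targets: root-2 ≈ 1.414; golden ratio ≈ 1.618; 4:3 ≈ 1.333; 16:9 ≈ 1.778.

P=golden ratio, Q=root-2, R=16:9, S=4:3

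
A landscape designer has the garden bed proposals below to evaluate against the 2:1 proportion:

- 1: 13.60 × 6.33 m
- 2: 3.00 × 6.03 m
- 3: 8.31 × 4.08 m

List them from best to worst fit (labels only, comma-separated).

1: 13.60/6.33 ≈ 2.148 → |2.148 − 2.000| = 0.148
2: 6.03/3.00 ≈ 2.010 → |2.010 − 2.000| = 0.010
3: 8.31/4.08 ≈ 2.037 → |2.037 − 2.000| = 0.037

2, 3, 1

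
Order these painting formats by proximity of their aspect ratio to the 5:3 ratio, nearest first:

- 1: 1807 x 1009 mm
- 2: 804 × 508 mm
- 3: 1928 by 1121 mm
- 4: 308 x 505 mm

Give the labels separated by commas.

4, 3, 2, 1

1: 1807/1009 ≈ 1.791 → |1.791 − 1.667| = 0.124
2: 804/508 ≈ 1.583 → |1.583 − 1.667| = 0.084
3: 1928/1121 ≈ 1.720 → |1.720 − 1.667| = 0.053
4: 505/308 ≈ 1.640 → |1.640 − 1.667| = 0.027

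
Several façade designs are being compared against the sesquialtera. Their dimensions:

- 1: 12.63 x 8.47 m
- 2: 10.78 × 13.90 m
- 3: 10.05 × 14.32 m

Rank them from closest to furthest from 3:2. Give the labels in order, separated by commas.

1: 12.63/8.47 ≈ 1.491 → |1.491 − 1.500| = 0.009
2: 13.90/10.78 ≈ 1.289 → |1.289 − 1.500| = 0.211
3: 14.32/10.05 ≈ 1.425 → |1.425 − 1.500| = 0.075

1, 3, 2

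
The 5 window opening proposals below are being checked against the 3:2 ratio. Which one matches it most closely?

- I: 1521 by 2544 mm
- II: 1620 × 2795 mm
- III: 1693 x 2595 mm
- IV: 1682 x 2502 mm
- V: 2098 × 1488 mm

Ratios (long/short): I ≈ 1.673; II ≈ 1.725; III ≈ 1.533; IV ≈ 1.488; V ≈ 1.410.
3:2 ≈ 1.500; option IV is nearest (Δ 0.012).

IV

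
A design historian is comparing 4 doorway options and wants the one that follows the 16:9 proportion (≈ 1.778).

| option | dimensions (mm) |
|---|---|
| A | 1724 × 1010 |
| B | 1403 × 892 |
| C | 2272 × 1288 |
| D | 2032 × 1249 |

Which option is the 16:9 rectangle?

C

Ratios (long/short): A ≈ 1.707; B ≈ 1.573; C ≈ 1.764; D ≈ 1.627.
16:9 ≈ 1.778; option C is nearest (Δ 0.014).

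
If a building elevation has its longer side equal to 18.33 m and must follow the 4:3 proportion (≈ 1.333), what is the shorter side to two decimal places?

4:3 ≈ 1.33333.
Shorter side = 18.33 ÷ 1.33333 ≈ 13.7475 → 13.75 m.

13.75 m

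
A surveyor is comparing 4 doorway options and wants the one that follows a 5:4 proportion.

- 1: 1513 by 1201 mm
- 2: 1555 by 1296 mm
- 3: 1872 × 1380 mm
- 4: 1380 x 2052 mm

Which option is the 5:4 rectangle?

Ratios (long/short): 1 ≈ 1.260; 2 ≈ 1.200; 3 ≈ 1.357; 4 ≈ 1.487.
5:4 ≈ 1.250; option 1 is nearest (Δ 0.010).

1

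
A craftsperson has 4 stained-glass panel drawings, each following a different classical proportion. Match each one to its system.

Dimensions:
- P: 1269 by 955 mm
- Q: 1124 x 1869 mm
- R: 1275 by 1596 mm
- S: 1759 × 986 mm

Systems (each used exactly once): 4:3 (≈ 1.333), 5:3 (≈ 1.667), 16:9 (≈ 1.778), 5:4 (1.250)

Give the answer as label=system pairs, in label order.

P = 1269/955 ≈ 1.329 → 4:3 (1.333)
Q = 1869/1124 ≈ 1.663 → 5:3 (1.667)
R = 1596/1275 ≈ 1.252 → 5:4 (1.250)
S = 1759/986 ≈ 1.784 → 16:9 (1.778)

P=4:3, Q=5:3, R=5:4, S=16:9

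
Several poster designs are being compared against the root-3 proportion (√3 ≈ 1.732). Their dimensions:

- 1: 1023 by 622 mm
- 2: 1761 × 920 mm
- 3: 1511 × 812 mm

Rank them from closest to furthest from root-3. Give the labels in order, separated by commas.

1, 3, 2

Ratios: 1 = 1023 / 622 ≈ 1.645; 2 = 1761 / 920 ≈ 1.914; 3 = 1511 / 812 ≈ 1.861.
|Δ from 1.732|: 1 0.087; 2 0.182; 3 0.129.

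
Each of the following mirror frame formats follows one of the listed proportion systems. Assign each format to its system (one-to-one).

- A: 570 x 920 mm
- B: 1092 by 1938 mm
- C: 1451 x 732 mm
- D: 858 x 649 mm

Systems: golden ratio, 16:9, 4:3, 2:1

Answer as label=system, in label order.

A = 920/570 ≈ 1.614 → golden ratio (1.618)
B = 1938/1092 ≈ 1.775 → 16:9 (1.778)
C = 1451/732 ≈ 1.982 → 2:1 (2.000)
D = 858/649 ≈ 1.322 → 4:3 (1.333)

A=golden ratio, B=16:9, C=2:1, D=4:3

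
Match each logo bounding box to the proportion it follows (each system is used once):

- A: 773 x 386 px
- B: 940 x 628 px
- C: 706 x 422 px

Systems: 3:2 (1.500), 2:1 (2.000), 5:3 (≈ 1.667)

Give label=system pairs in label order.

A = 773/386 ≈ 2.003 → 2:1 (2.000)
B = 940/628 ≈ 1.497 → 3:2 (1.500)
C = 706/422 ≈ 1.673 → 5:3 (1.667)

A=2:1, B=3:2, C=5:3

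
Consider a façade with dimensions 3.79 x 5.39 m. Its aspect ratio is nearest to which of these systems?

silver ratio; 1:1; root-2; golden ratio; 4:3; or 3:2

root-2

Ratio = 5.39 / 3.79 ≈ 1.422.
Distances: silver ratio 2.414 (Δ 0.992); 1:1 1.000 (Δ 0.422); root-2 1.414 (Δ 0.008); golden ratio 1.618 (Δ 0.196); 4:3 1.333 (Δ 0.089); 3:2 1.500 (Δ 0.078).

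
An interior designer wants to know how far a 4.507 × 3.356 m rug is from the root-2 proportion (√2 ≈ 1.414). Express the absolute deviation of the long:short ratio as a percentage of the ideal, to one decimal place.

5.0%

Ratio = 4.507 / 3.356 ≈ 1.3430.
Ideal root-2 ≈ 1.4142. |1.3430 − 1.4142| / 1.4142 ≈ 5.03% → 5.0%.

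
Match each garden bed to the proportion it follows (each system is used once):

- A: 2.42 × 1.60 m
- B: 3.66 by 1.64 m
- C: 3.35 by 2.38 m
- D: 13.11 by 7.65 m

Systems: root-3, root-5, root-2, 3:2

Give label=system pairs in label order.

A=3:2, B=root-5, C=root-2, D=root-3

Ratios: A ≈ 1.512; B ≈ 2.232; C ≈ 1.408; D ≈ 1.714.
Targets: root-3 ≈ 1.732; root-5 ≈ 2.236; root-2 ≈ 1.414; 3:2 ≈ 1.500.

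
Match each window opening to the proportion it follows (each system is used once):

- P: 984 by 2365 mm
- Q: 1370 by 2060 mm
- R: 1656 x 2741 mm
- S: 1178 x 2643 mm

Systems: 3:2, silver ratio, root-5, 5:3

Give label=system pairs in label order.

P=silver ratio, Q=3:2, R=5:3, S=root-5

P = 2365/984 ≈ 2.403 → silver ratio (2.414)
Q = 2060/1370 ≈ 1.504 → 3:2 (1.500)
R = 2741/1656 ≈ 1.655 → 5:3 (1.667)
S = 2643/1178 ≈ 2.244 → root-5 (2.236)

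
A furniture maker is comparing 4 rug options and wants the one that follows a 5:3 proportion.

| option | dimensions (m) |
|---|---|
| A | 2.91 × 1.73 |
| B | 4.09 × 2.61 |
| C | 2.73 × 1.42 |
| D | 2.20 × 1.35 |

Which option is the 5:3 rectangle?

A

Ratios (long/short): A ≈ 1.682; B ≈ 1.567; C ≈ 1.923; D ≈ 1.630.
5:3 ≈ 1.667; option A is nearest (Δ 0.015).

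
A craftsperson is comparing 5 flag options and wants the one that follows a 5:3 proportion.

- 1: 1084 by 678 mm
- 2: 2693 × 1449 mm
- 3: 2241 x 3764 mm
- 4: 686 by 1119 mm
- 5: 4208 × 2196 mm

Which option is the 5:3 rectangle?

Ratios (long/short): 1 ≈ 1.599; 2 ≈ 1.859; 3 ≈ 1.680; 4 ≈ 1.631; 5 ≈ 1.916.
5:3 ≈ 1.667; option 3 is nearest (Δ 0.013).

3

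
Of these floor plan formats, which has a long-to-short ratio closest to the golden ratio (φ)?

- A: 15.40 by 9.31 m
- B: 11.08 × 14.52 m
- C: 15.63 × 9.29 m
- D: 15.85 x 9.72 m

D

Target golden ratio ≈ 1.618.
A: 1.654 (Δ0.036)  B: 1.310 (Δ0.308)  C: 1.682 (Δ0.064)  D: 1.631 (Δ0.013)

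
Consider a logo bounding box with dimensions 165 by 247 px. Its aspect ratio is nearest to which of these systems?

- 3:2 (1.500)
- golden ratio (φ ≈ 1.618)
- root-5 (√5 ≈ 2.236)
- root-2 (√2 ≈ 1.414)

247/165 ≈ 1.497. Nearest candidates are 3:2 (1.500, off by 0.003) and root-2 (1.414, off by 0.083).

3:2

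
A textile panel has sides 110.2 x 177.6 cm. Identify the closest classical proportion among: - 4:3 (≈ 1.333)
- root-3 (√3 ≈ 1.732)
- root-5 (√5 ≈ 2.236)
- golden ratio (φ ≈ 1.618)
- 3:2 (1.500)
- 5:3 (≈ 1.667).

golden ratio

Ratio = 177.6 / 110.2 ≈ 1.612.
Distances: 4:3 1.333 (Δ 0.279); root-3 1.732 (Δ 0.120); root-5 2.236 (Δ 0.624); golden ratio 1.618 (Δ 0.006); 3:2 1.500 (Δ 0.112); 5:3 1.667 (Δ 0.055).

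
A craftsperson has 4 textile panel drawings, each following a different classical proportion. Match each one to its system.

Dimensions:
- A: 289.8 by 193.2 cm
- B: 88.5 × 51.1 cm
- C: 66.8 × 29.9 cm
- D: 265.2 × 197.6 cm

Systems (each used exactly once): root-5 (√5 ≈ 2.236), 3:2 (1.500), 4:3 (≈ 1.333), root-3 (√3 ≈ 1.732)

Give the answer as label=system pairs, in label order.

A=3:2, B=root-3, C=root-5, D=4:3

Ratios: A ≈ 1.500; B ≈ 1.732; C ≈ 2.234; D ≈ 1.342.
Targets: root-5 ≈ 2.236; 3:2 ≈ 1.500; 4:3 ≈ 1.333; root-3 ≈ 1.732.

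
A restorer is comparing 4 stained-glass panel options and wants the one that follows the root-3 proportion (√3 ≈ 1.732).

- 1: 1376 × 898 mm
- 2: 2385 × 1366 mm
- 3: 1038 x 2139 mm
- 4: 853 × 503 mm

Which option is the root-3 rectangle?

Ratios (long/short): 1 ≈ 1.532; 2 ≈ 1.746; 3 ≈ 2.061; 4 ≈ 1.696.
root-3 ≈ 1.732; option 2 is nearest (Δ 0.014).

2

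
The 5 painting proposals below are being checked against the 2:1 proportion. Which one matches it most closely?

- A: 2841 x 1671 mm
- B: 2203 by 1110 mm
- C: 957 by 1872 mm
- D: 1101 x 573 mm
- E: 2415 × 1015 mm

Ratios (long/short): A ≈ 1.700; B ≈ 1.985; C ≈ 1.956; D ≈ 1.921; E ≈ 2.379.
2:1 ≈ 2.000; option B is nearest (Δ 0.015).

B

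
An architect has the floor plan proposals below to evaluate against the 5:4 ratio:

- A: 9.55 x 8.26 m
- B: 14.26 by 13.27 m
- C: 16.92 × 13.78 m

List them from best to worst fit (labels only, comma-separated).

C, A, B

Ratios: A = 9.55 / 8.26 ≈ 1.156; B = 14.26 / 13.27 ≈ 1.075; C = 16.92 / 13.78 ≈ 1.228.
|Δ from 1.250|: A 0.094; B 0.175; C 0.022.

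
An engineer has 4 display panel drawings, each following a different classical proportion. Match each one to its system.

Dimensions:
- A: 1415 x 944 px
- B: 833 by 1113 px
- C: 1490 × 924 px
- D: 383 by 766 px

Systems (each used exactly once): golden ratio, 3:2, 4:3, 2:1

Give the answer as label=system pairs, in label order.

Ratios: A ≈ 1.499; B ≈ 1.336; C ≈ 1.613; D ≈ 2.000.
Targets: golden ratio ≈ 1.618; 3:2 ≈ 1.500; 4:3 ≈ 1.333; 2:1 ≈ 2.000.

A=3:2, B=4:3, C=golden ratio, D=2:1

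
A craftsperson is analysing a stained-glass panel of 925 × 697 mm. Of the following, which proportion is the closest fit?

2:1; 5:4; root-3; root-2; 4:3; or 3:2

925/697 ≈ 1.327. Nearest candidates are 4:3 (1.333, off by 0.006) and 5:4 (1.250, off by 0.077).

4:3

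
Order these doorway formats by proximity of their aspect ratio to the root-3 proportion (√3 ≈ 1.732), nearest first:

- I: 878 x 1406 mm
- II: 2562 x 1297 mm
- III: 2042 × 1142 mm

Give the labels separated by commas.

III, I, II

I: 1406/878 ≈ 1.601 → |1.601 − 1.732| = 0.131
II: 2562/1297 ≈ 1.975 → |1.975 − 1.732| = 0.243
III: 2042/1142 ≈ 1.788 → |1.788 − 1.732| = 0.056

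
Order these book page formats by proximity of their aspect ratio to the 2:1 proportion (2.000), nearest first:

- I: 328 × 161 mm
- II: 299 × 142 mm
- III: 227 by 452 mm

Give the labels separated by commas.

I: 328/161 ≈ 2.037 → |2.037 − 2.000| = 0.037
II: 299/142 ≈ 2.106 → |2.106 − 2.000| = 0.106
III: 452/227 ≈ 1.991 → |1.991 − 2.000| = 0.009

III, I, II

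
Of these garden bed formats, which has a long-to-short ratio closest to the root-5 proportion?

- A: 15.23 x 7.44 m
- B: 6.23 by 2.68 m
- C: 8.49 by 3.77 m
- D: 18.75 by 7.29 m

C

Ratios (long/short): A ≈ 2.047; B ≈ 2.325; C ≈ 2.252; D ≈ 2.572.
root-5 ≈ 2.236; option C is nearest (Δ 0.016).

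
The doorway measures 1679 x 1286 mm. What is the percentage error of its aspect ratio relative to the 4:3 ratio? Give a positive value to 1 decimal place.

Ratio = 1679 / 1286 ≈ 1.3056.
Ideal 4:3 ≈ 1.3333. |1.3056 − 1.3333| / 1.3333 ≈ 2.08% → 2.1%.

2.1%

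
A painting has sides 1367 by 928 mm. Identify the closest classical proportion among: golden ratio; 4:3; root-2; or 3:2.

Ratio = 1367 / 928 ≈ 1.473.
Distances: golden ratio 1.618 (Δ 0.145); 4:3 1.333 (Δ 0.140); root-2 1.414 (Δ 0.059); 3:2 1.500 (Δ 0.027).

3:2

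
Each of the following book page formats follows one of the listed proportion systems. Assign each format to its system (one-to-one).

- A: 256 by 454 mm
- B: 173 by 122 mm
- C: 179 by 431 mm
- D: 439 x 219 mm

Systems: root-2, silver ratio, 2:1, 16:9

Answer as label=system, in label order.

A = 454/256 ≈ 1.773 → 16:9 (1.778)
B = 173/122 ≈ 1.418 → root-2 (1.414)
C = 431/179 ≈ 2.408 → silver ratio (2.414)
D = 439/219 ≈ 2.005 → 2:1 (2.000)

A=16:9, B=root-2, C=silver ratio, D=2:1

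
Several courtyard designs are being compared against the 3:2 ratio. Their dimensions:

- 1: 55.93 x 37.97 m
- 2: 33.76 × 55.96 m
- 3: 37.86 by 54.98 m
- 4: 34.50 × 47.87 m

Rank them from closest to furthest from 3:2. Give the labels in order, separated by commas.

1, 3, 4, 2

Ratios: 1 = 55.93 / 37.97 ≈ 1.473; 2 = 55.96 / 33.76 ≈ 1.658; 3 = 54.98 / 37.86 ≈ 1.452; 4 = 47.87 / 34.50 ≈ 1.388.
|Δ from 1.500|: 1 0.027; 2 0.158; 3 0.048; 4 0.112.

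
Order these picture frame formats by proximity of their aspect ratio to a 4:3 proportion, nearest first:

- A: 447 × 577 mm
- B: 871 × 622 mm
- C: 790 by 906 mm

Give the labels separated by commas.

A: 577/447 ≈ 1.291 → |1.291 − 1.333| = 0.042
B: 871/622 ≈ 1.400 → |1.400 − 1.333| = 0.067
C: 906/790 ≈ 1.147 → |1.147 − 1.333| = 0.186

A, B, C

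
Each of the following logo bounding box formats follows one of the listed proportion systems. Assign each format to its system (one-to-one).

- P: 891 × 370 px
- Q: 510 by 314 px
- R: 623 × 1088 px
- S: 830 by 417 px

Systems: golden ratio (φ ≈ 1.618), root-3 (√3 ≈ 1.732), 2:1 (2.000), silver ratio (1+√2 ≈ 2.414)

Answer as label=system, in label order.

P=silver ratio, Q=golden ratio, R=root-3, S=2:1

P = 891/370 ≈ 2.408 → silver ratio (2.414)
Q = 510/314 ≈ 1.624 → golden ratio (1.618)
R = 1088/623 ≈ 1.746 → root-3 (1.732)
S = 830/417 ≈ 1.990 → 2:1 (2.000)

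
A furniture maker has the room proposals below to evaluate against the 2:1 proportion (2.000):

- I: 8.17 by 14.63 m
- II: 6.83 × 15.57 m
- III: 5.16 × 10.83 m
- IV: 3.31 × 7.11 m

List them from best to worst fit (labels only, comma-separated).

I: 14.63/8.17 ≈ 1.791 → |1.791 − 2.000| = 0.209
II: 15.57/6.83 ≈ 2.280 → |2.280 − 2.000| = 0.280
III: 10.83/5.16 ≈ 2.099 → |2.099 − 2.000| = 0.099
IV: 7.11/3.31 ≈ 2.148 → |2.148 − 2.000| = 0.148

III, IV, I, II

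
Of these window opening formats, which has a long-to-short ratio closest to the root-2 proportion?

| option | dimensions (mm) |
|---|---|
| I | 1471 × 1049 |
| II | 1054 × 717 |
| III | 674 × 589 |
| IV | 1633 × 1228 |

I

Ratios (long/short): I ≈ 1.402; II ≈ 1.470; III ≈ 1.144; IV ≈ 1.330.
root-2 ≈ 1.414; option I is nearest (Δ 0.012).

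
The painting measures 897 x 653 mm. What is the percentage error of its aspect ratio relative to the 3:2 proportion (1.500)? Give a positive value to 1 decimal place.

Ratio = 897 / 653 ≈ 1.3737.
Ideal 3:2 = 1.5000. |1.3737 − 1.5000| / 1.5000 ≈ 8.42% → 8.4%.

8.4%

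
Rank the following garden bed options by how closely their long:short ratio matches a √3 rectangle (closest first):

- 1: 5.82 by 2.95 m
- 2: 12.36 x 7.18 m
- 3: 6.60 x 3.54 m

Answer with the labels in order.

1: 5.82/2.95 ≈ 1.973 → |1.973 − 1.732| = 0.241
2: 12.36/7.18 ≈ 1.721 → |1.721 − 1.732| = 0.011
3: 6.60/3.54 ≈ 1.864 → |1.864 − 1.732| = 0.132

2, 3, 1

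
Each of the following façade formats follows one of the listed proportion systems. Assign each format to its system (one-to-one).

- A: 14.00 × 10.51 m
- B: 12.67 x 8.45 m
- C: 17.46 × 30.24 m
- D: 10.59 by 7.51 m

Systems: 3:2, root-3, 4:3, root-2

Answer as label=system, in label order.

A = 14.00/10.51 ≈ 1.332 → 4:3 (1.333)
B = 12.67/8.45 ≈ 1.499 → 3:2 (1.500)
C = 30.24/17.46 ≈ 1.732 → root-3 (1.732)
D = 10.59/7.51 ≈ 1.410 → root-2 (1.414)

A=4:3, B=3:2, C=root-3, D=root-2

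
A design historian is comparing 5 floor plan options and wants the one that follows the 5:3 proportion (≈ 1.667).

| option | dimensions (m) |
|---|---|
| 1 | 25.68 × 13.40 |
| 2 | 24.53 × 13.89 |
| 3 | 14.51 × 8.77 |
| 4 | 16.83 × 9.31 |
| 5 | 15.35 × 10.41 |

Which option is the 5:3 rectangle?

3

Target 5:3 ≈ 1.667.
1: 1.916 (Δ0.249)  2: 1.766 (Δ0.099)  3: 1.655 (Δ0.012)  4: 1.808 (Δ0.141)  5: 1.475 (Δ0.192)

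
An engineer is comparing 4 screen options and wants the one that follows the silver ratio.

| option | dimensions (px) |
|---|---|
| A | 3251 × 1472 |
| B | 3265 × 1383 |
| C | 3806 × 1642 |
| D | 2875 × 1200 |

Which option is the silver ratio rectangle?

D

Ratios (long/short): A ≈ 2.209; B ≈ 2.361; C ≈ 2.318; D ≈ 2.396.
silver ratio ≈ 2.414; option D is nearest (Δ 0.018).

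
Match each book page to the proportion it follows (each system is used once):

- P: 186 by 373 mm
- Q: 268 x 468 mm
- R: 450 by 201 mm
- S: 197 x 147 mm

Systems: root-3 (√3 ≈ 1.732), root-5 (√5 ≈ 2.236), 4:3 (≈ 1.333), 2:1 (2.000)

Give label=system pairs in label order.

P=2:1, Q=root-3, R=root-5, S=4:3

Ratios: P ≈ 2.005; Q ≈ 1.746; R ≈ 2.239; S ≈ 1.340.
Targets: root-3 ≈ 1.732; root-5 ≈ 2.236; 4:3 ≈ 1.333; 2:1 ≈ 2.000.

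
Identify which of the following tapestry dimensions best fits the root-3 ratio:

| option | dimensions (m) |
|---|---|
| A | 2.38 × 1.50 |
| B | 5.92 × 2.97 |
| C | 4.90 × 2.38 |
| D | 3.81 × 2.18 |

D

Target root-3 ≈ 1.732.
A: 1.587 (Δ0.145)  B: 1.993 (Δ0.261)  C: 2.059 (Δ0.327)  D: 1.748 (Δ0.016)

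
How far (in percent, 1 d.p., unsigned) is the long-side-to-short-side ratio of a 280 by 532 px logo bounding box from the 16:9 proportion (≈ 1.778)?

6.9%

Ratio = 532 / 280 ≈ 1.9000.
Ideal 16:9 ≈ 1.7778. |1.9000 − 1.7778| / 1.7778 ≈ 6.87% → 6.9%.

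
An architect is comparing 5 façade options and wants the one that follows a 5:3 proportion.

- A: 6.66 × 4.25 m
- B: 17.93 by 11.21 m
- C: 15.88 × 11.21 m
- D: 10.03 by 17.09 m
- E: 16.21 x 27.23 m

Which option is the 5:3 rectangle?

Target 5:3 ≈ 1.667.
A: 1.567 (Δ0.100)  B: 1.599 (Δ0.068)  C: 1.417 (Δ0.250)  D: 1.704 (Δ0.037)  E: 1.680 (Δ0.013)

E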